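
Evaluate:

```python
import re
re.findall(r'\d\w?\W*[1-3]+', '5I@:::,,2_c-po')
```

['5I@:::,,2']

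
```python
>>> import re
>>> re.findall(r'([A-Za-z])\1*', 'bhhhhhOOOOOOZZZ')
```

`\1` is not a pattern — it's the concrete string captured by group 1, re-applied verbatim.
Matches: at [0:1] match 'b', group 1 = 'b'; at [1:6] match 'hhhhh', group 1 = 'h'; at [6:12] match 'OOOOOO', group 1 = 'O'; at [12:15] match 'ZZZ', group 1 = 'Z'.
Because there's exactly one group, `findall` drops the full match and keeps group 1 from each hit.

['b', 'h', 'O', 'Z']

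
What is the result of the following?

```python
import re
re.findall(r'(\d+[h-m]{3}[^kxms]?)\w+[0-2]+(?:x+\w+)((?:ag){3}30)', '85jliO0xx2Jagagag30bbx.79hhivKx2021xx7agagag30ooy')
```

[('85jli', 'agagag30'), ('79hhiv', 'agagag30')]

Pattern: one or more of a digit, then exactly 3 of a character in [h-m], then optionally any character except [kxms] (captured); then one or more of a word character, then one or more of a character in [0-2]; then one or more of the literal 'x', then one or more of a word character (non-capturing group); then the literal 'ag' repeated 3 times, then the literal '30' (captured).
Scanning left to right: at [0:19] match '85jliO0xx2Jagagag30', groups = ('85jli', 'agagag30'); at [23:46] match '79hhivKx2021xx7agagag30', groups = ('79hhiv', 'agagag30').
`findall` packs the 2 group values into a tuple for every match.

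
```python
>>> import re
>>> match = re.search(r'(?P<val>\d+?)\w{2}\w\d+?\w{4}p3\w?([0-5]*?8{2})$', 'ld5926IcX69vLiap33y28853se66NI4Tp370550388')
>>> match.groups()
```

('2885', '0550388')

The pattern matches one or more of a digit (lazy) (captured as 'val'); then exactly 2 of a word character, then a word character, then one or more of a digit (lazy); then exactly 4 of a word character, then the literal 'p3'; then optionally a word character; then zero or more of a character in [0-5] (lazy), then exactly 2 of the literal '8' (captured); then anchored at the end.
`re.search` tries every starting position until one works.
The match spans [19:42] → '28853se66NI4Tp370550388'.
Captured: group 1 = '2885', group 2 = '0550388'.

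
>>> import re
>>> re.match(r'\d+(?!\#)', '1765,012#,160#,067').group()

The negative lookahead/lookbehind blocks any match where the forbidden context is present.
`re.match` only tries the pattern at the start of the string.
The match spans [0:4] → '1765'.

'1765'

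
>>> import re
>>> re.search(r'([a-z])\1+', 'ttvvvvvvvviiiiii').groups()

('t',)

The match spans [0:2] → 'tt'.
Captured: group 1 = 't'.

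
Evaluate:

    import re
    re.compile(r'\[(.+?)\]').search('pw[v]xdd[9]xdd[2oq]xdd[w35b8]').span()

(2, 5)

The match spans [2:5] → '[v]'.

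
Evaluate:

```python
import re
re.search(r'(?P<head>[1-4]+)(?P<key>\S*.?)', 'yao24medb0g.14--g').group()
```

This matches one or more of a character in [1-4] (captured as 'head'); then zero or more of a non-whitespace character, then optionally any character (captured as 'key').
`search` walks the string left to right and returns the first match it finds.
The match spans [3:17] → '24medb0g.14--g'.
Captured: group 1 = '24', group 2 = 'medb0g.14--g'.

'24medb0g.14--g'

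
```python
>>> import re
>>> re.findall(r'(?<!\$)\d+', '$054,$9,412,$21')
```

Because the assertion is negative and zero-width, positions next to the forbidden text are skipped.
Since nothing is captured, `findall` lists the 3 matched substrings directly.

['54', '412', '1']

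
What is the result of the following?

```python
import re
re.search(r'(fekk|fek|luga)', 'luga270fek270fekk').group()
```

`search` walks the string left to right and returns the first match it finds.
The match spans [0:4] → 'luga'.
Captured: group 1 = 'luga'.

'luga'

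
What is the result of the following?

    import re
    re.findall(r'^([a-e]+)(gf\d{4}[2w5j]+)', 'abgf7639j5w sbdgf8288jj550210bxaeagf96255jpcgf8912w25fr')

Pattern: anchored at the start of the string; then one or more of a character in [a-e] (captured); then the literal 'gf', then exactly 4 of a digit, then one or more of one of [2w5j] (captured).
With 2 capturing groups, `findall` returns a 2-tuple per match.

[('ab', 'gf7639j5w')]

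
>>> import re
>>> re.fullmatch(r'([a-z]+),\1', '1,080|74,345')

None

`re.fullmatch` is like wrapping the pattern in `^…$` (in single-line mode).
Here the pattern can't cover the whole string, so the call returns None.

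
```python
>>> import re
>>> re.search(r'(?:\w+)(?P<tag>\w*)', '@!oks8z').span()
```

(2, 7)

The pattern matches one or more of a word character (non-capturing group); then zero or more of a word character (captured as 'tag').
The match spans [2:7] → 'oks8z'.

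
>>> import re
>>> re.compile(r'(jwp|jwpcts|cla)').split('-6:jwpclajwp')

['-6:', 'jwp', '', 'cla', '', 'jwp', '']

The group in the pattern means `split` returns the separators' captures alongside the pieces.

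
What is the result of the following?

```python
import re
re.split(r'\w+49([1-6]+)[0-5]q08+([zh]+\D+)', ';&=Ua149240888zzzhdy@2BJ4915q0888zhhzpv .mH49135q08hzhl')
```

[';&=Ua149240888zzzhdy@', '1', 'zhhzpv .mH', '49135q08hzhl']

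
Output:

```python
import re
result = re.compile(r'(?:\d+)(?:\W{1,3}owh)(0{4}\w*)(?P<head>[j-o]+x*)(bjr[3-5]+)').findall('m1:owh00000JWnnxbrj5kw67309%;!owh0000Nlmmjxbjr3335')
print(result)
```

[('0000Nlmm', 'jx', 'bjr3335')]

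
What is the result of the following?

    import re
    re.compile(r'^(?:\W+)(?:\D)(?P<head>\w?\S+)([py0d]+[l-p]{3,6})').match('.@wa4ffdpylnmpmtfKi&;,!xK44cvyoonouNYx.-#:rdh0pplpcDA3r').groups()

('a4ffdpylnmpmtfKi&;,!xK44cvyoonouNYx.-#:rdh0', 'pplp')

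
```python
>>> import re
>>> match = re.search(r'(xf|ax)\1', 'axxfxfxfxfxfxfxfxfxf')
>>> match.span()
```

(2, 6)

A backreference is literal: `\1` must see the identical characters the first group matched.
Unlike `match`, `search` isn't anchored — it looks for the pattern anywhere in the string.
The match spans [2:6] → 'xfxf'.
Captured: group 1 = 'xf'.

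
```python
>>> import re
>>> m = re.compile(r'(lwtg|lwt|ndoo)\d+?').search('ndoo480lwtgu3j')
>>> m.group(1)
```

'ndoo'

Unlike `match`, `search` isn't anchored — it looks for the pattern anywhere in the string.
The match spans [0:5] → 'ndoo4'.
Captured: group 1 = 'ndoo'.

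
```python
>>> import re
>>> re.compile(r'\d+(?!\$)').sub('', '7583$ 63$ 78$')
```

'3$ 3$ 8$'

Because the assertion is negative and zero-width, positions next to the forbidden text are skipped.
Every occurrence is swapped for ''.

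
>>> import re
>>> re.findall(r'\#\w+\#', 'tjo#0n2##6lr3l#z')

['#0n2#', '#6lr3l#']

Scanning left to right: at [3:8] → '#0n2#'; at [8:15] → '#6lr3l#'.
Since nothing is captured, `findall` lists the 2 matched substrings directly.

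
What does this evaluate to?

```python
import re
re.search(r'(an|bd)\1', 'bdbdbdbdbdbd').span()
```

(0, 4)

After group 1 captures some text, `\1` only succeeds where that same text appears again.
The match spans [0:4] → 'bdbd'.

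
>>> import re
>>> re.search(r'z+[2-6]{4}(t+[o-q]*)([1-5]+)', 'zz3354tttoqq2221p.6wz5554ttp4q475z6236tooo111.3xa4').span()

(0, 16)

Pattern: one or more of a literal 'z', then exactly 4 of a character in [2-6]; then one or more of the literal 't', then zero or more of a character in [o-q] (captured); then one or more of a character in [1-5] (captured).
`re.search` scans for the first position where the pattern succeeds.
The match spans [0:16] → 'zz3354tttoqq2221'.
Captured: group 1 = 'tttoqq', group 2 = '2221'.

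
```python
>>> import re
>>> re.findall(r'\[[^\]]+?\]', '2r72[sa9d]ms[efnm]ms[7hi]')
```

Matches: at [4:10] → '[sa9d]'; at [12:18] → '[efnm]'; at [20:25] → '[7hi]'.
`findall` yields the raw match text (3 of them) because the pattern has no groups.

['[sa9d]', '[efnm]', '[7hi]']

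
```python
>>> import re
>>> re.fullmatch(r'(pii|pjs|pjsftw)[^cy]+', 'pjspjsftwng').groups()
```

`re.fullmatch` requires the pattern to consume the entire string.
The match spans [0:11] → 'pjspjsftwng'.
Captured: group 1 = 'pjs'.

('pjs',)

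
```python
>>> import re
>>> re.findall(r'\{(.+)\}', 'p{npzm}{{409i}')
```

['npzm}{{409i']

`findall` collects group 1 from the one match (1 total).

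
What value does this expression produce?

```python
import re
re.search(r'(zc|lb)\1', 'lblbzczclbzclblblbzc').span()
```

After group 1 captures some text, `\1` only succeeds where that same text appears again.
`re.search` scans for the first position where the pattern succeeds.
The match spans [0:4] → 'lblb'.
Captured: group 1 = 'lb'.

(0, 4)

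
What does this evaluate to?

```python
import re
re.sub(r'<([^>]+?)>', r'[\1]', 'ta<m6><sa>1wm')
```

'ta[m6][sa]1wm'

Matches: at [2:6] → '<m6>'; at [6:10] → '<sa>'.
Each match is replaced using the text its own group 1 captured.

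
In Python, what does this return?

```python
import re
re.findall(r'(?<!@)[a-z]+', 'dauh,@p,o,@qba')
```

['dauh', 'o', 'ba']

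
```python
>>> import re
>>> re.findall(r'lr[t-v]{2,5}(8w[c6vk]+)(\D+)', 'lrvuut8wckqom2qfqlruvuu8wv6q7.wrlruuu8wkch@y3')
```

[('8wck', 'qom'), ('8wv6', 'q'), ('8wkc', 'h@y')]

Pattern: the literal 'lr', then 2 to 5 of a character in [t-v]; then the literal '8w', then one or more of one of [c6vk] (captured); then one or more of a non-digit (captured).
Matches: at [0:13] match 'lrvuut8wckqom', groups = ('8wck', 'qom'); at [17:28] match 'lruvuu8wv6q', groups = ('8wv6', 'q'); at [32:44] match 'lruuu8wkch@y', groups = ('8wkc', 'h@y').
Multiple groups make `findall` return tuples — one 2-tuple for each match.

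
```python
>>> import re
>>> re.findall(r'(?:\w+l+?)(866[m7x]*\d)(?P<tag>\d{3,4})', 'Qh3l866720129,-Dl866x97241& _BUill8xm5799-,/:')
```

The pattern matches one or more of a word character, then one or more of a literal 'l' (lazy) (non-capturing group); then the literal '866', then zero or more of one of [m7x], then a digit (captured); then 3 to 4 of a digit (captured as 'tag').
With 2 capturing groups, `findall` returns a 2-tuple per match.

[('86672', '0129'), ('866x9', '7241')]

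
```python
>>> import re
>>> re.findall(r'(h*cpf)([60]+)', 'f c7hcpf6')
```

[('hcpf', '6')]

Multiple groups make `findall` return tuples — one 2-tuple for the one match.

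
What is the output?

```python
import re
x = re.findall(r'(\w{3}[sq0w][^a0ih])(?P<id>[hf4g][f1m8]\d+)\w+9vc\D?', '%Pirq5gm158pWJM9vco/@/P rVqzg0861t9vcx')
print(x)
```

This matches exactly 3 of a word character, then one of [sq0w], then any character except [a0ih] (captured); then one of [hf4g], then one of [f1m8], then one or more of a digit (captured as 'id'); then one or more of a word character, then the literal '9vc', then optionally a non-digit.
Walking the string: at [1:19] match 'Pirq5gm158pWJM9vco', groups = ('Pirq5', 'gm158').
2 groups means the one result is a tuple of 2 captured strings — 1 here.

[('Pirq5', 'gm158')]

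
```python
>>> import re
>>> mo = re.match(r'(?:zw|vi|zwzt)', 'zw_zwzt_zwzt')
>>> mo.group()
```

`re.match` won't scan ahead — the pattern has to work from the very first character.
The match spans [0:2] → 'zw'.

'zw'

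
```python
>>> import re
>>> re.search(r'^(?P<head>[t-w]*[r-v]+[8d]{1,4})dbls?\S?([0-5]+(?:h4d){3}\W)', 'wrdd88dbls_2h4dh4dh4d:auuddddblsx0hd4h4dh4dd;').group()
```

This matches anchored at the start of the string; then zero or more of a character in [t-w], then one or more of a character in [r-v], then 1 to 4 of one of [8d] (captured as 'head'); then the literal 'dbl', then optionally the literal 's', then optionally a non-whitespace character; then one or more of a character in [0-5], then the literal 'h4d' repeated 3 times, then a non-word character (captured).
`re.search` tries every starting position until one works.
The match spans [0:22] → 'wrdd88dbls_2h4dh4dh4d:'.
Captured: group 1 = 'wrdd88', group 2 = '2h4dh4dh4d:'.

'wrdd88dbls_2h4dh4dh4d:'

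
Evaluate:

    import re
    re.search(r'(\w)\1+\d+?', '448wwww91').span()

`\1` is not a pattern — it's the concrete string captured by group 1, re-applied verbatim.
The match spans [0:3] → '448'.

(0, 3)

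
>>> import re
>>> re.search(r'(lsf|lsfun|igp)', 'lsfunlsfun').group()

Alternation tries branches left to right and keeps the first one that lets the overall match succeed at that position.
`search` walks the string left to right and returns the first match it finds.
The match spans [0:3] → 'lsf'.
Captured: group 1 = 'lsf'.

'lsf'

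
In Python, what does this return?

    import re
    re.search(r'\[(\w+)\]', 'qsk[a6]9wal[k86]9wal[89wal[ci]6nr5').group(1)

'a6'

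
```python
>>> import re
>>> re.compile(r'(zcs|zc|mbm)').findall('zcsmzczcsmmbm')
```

Alternation isn't longest-match — the leftmost alternative that fits at this position is chosen.
`findall` collects group 1 from each match (4 total).

['zcs', 'zc', 'zcs', 'mbm']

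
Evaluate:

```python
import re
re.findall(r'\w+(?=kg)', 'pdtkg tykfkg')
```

['pdt', 'tykf']

The positive lookaround only admits positions where the adjacent text matches; those characters stay outside the span.
Since nothing is captured, `findall` lists the 2 matched substrings directly.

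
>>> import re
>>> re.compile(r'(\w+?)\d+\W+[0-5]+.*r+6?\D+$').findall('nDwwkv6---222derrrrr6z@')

['nDwwkv']

The pattern matches one or more of a word character (lazy) (captured); then one or more of a digit, then one or more of a non-word character, then one or more of a character in [0-5]; then zero or more of any character, then one or more of the literal 'r', then optionally the literal '6'; then one or more of a non-digit; then anchored at the end.
Walking the string: at [0:23] match 'nDwwkv6---222derrrrr6z@', group 1 = 'nDwwkv'.
One capturing group, so `findall` returns just the captured substring from the one match — 1 in all.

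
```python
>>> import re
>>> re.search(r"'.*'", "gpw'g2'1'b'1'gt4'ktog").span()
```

`re.search` tries every starting position until one works.
The match spans [3:17] → "'g2'1'b'1'gt4'".

(3, 17)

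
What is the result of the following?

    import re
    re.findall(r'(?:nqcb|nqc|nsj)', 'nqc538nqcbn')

['nqc', 'nqcb']

Alternation tries branches left to right and keeps the first one that lets the overall match succeed at that position.
With no groups in the pattern, `findall` gives back each whole match — 2 here.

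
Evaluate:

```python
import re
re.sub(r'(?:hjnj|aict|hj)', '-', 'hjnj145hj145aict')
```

'-145-145-'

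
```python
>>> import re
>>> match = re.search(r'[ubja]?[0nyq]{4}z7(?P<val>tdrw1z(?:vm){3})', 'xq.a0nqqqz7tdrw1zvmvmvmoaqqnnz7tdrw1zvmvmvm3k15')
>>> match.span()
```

(5, 23)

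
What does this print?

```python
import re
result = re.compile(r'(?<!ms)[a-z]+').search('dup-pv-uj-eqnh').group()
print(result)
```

`(?!…)`/`(?<!…)` only lets a position through if the neighbouring text does NOT match; no characters are consumed.
Unlike `match`, `search` isn't anchored — it looks for the pattern anywhere in the string.
The match spans [0:3] → 'dup'.

dup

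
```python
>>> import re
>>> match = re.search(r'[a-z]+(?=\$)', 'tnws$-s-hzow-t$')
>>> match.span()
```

Because the assertion is zero-width, the text it checks is not consumed and won't appear in the result.
`search` walks the string left to right and returns the first match it finds.
The match spans [0:4] → 'tnws'.

(0, 4)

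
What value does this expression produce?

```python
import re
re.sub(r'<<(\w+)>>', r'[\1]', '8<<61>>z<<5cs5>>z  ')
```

'8[61]z[5cs5]z  '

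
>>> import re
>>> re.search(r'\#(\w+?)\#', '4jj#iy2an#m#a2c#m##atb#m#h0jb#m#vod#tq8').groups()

('iy2an',)

The match spans [3:10] → '#iy2an#'.
Captured: group 1 = 'iy2an'.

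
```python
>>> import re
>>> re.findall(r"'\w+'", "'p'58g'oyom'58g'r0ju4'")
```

Matches: at [0:3] → "'p'"; at [6:12] → "'oyom'"; at [15:22] → "'r0ju4'".
With no groups in the pattern, `findall` gives back each whole match — 3 here.

["'p'", "'oyom'", "'r0ju4'"]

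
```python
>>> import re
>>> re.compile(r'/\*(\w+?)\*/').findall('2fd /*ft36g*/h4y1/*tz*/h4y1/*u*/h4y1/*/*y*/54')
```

['ft36g', 'tz', 'u', 'y']

Scanning left to right: at [4:13] match '/*ft36g*/', group 1 = 'ft36g'; at [17:23] match '/*tz*/', group 1 = 'tz'; at [27:32] match '/*u*/', group 1 = 'u'; at [38:43] match '/*y*/', group 1 = 'y'.
One capturing group, so `findall` returns just the captured substring from each match — 4 in all.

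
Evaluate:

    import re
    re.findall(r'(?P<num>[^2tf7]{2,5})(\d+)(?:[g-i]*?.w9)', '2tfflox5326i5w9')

[('lox53', '26')]

The pattern matches 2 to 5 of any character except [2tf7] (captured as 'num'); then one or more of a digit (captured); then zero or more of a character in [g-i] (lazy), then any character, then the literal 'w9' (non-capturing group).
Matches: at [4:15] match 'lox5326i5w9', groups = ('lox53', '26').
Multiple groups make `findall` return tuples — one 2-tuple for the one match.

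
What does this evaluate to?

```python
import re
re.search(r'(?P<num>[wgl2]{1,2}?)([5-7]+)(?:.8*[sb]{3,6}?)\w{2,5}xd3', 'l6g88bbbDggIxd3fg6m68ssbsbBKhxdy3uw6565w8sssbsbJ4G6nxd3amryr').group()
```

'l6g88bbbDggIxd3'

Pattern: 1 to 2 of one of [wgl2] (lazy) (captured as 'num'); then one or more of a character in [5-7] (captured); then any character, then zero or more of the literal '8', then 3 to 6 of one of [sb] (lazy) (non-capturing group); then 2 to 5 of a word character, then the literal 'xd3'.
The match spans [0:15] → 'l6g88bbbDggIxd3'.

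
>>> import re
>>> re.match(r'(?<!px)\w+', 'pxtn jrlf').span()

The negative lookaround is zero-width — it rules out positions where the adjacent text would match, without consuming anything.
With `match`, the pattern is implicitly anchored at the beginning.
The match spans [0:4] → 'pxtn'.

(0, 4)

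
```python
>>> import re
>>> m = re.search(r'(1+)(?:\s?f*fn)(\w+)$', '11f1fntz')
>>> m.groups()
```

Pattern: one or more of a literal '1' (captured); then optionally whitespace, then zero or more of the literal 'f', then the literal 'fn' (non-capturing group); then one or more of a word character (captured); then anchored at the end.
Unlike `match`, `search` isn't anchored — it looks for the pattern anywhere in the string.
The match spans [3:8] → '1fntz'.
Captured: group 1 = '1', group 2 = 'tz'.

('1', 'tz')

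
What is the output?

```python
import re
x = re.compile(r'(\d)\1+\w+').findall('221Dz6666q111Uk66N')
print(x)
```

['2']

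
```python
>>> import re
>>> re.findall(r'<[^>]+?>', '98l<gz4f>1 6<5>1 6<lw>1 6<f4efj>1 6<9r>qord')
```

['<gz4f>', '<5>', '<lw>', '<f4efj>', '<9r>']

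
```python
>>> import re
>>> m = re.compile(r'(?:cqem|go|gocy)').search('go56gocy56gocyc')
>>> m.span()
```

(0, 2)

`search` walks the string left to right and returns the first match it finds.
The match spans [0:2] → 'go'.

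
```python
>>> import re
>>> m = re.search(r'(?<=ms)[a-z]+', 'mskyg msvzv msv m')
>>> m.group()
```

'kyg'

The lookaround is zero-width — it requires the adjacent text to match without consuming it, so the asserted text isn't part of the match.
`re.search` scans for the first position where the pattern succeeds.
The match spans [2:5] → 'kyg'.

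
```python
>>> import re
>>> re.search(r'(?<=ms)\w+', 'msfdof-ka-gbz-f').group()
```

'fdof'

The positive lookaround only admits positions where the adjacent text matches; those characters stay outside the span.
`search` walks the string left to right and returns the first match it finds.
The match spans [2:6] → 'fdof'.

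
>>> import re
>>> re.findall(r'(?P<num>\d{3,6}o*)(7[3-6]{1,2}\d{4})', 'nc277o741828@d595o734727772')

[('277o', '741828'), ('595o', '7347277')]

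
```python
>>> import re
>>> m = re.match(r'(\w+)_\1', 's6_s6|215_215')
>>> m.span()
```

(0, 5)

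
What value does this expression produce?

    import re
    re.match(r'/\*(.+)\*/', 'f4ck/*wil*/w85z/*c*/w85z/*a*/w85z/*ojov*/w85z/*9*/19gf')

None

With `match`, the pattern is implicitly anchored at the beginning.
Here the string doesn't start with a match, so the call returns None.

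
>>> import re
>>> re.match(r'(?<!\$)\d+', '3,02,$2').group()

The negative lookahead/lookbehind blocks any match where the forbidden context is present.
`match` is anchored at position 0; if the pattern doesn't fit there, it returns None.
The match spans [0:1] → '3'.

'3'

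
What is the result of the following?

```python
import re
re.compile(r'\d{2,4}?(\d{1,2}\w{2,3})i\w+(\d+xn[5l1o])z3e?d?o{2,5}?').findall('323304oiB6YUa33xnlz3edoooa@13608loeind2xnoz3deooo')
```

Lazy quantifiers expand one character at a time until the remainder of the pattern can match.
With 2 capturing groups, `findall` returns a 2-tuple per match.

[('3304o', '3xnl')]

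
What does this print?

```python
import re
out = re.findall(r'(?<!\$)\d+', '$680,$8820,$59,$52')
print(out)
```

['80', '820', '9', '2']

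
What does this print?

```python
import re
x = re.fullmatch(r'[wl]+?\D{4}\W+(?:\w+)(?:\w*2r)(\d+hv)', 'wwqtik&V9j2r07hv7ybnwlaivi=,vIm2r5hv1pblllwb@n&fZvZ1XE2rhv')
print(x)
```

None

`re.fullmatch` requires the pattern to consume the entire string.
Here the string isn't matched end-to-end, so the call returns None.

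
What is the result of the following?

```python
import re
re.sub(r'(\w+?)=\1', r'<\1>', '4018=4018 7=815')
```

'<4018> 7=815'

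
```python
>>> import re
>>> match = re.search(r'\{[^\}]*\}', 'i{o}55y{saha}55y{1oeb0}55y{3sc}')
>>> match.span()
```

The match spans [1:4] → '{o}'.

(1, 4)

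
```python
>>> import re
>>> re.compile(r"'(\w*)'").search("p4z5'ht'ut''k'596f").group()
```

"'ht'"

The match spans [4:8] → "'ht'".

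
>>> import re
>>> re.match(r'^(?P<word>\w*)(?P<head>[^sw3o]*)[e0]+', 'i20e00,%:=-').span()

Pattern: anchored at the start of the string; then zero or more of a word character (captured as 'word'); then zero or more of any character except [sw3o] (captured as 'head'); then one or more of one of [e0].
`re.match` won't scan ahead — the pattern has to work from the very first character.
The match spans [0:6] → 'i20e00'.
Captured: group 1 = 'i20e0', group 2 = ''.

(0, 6)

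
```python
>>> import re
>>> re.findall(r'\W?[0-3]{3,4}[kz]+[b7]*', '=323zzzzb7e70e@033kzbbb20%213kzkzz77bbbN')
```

['=323zzzzb7', '@033kzbbb', '%213kzkzz77bbb']

No capturing groups, so `findall` returns the 3 full match strings.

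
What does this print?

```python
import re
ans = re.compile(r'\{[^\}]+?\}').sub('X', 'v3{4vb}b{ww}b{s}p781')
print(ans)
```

Each match is replaced by 'X'.

v3XbXbXp781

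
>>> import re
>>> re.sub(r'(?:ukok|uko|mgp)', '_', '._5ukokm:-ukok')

The regex engine tests alternatives in the order written; an earlier branch that matches wins even if a later one would match more.
Each match is replaced by '_'.

'._5_m:-_'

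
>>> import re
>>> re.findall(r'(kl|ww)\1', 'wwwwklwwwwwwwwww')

`\1` has to match the exact text group 1 already captured.
Scanning left to right: at [0:4] match 'wwww', group 1 = 'ww'; at [6:10] match 'wwww', group 1 = 'ww'; at [10:14] match 'wwww', group 1 = 'ww'.
Because there's exactly one group, `findall` drops the full match and keeps group 1 from each hit.

['ww', 'ww', 'ww']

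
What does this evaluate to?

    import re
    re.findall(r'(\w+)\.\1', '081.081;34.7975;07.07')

['081', '07']

`\1` is not a pattern — it's the concrete string captured by group 1, re-applied verbatim.
Scanning left to right: at [0:7] match '081.081', group 1 = '081'; at [16:21] match '07.07', group 1 = '07'.
With a single group, `findall` returns only what that group captured — 2 items.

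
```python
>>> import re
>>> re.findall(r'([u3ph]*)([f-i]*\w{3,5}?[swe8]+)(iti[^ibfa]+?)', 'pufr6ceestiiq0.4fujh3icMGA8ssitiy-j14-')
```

The pattern matches zero or more of one of [u3ph] (captured); then zero or more of a character in [f-i], then 3 to 5 of a word character (lazy), then one or more of one of [swe8] (captured); then the literal 'iti', then one or more of any character except [ibfa] (lazy) (captured).
A `+?`/`*?`/`{m,n}?` starts at its minimum and grows only as far as needed for what follows to match.
Matches: at [19:33] match 'h3icMGA8ssitiy', groups = ('h3', 'icMGA8ss', 'itiy').
With 3 capturing groups, `findall` returns a 3-tuple per match.

[('h3', 'icMGA8ss', 'itiy')]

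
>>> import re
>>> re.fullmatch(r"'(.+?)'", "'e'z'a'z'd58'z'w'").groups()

The match spans [0:17] → "'e'z'a'z'd58'z'w'".
Captured: group 1 = "e'z'a'z'd58'z'w".

("e'z'a'z'd58'z'w",)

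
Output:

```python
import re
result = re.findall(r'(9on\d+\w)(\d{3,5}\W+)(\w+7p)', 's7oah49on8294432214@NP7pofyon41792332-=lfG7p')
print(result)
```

3 groups means the one result is a tuple of 3 captured strings — 1 here.

[('9on8294432', '214@', 'NP7p')]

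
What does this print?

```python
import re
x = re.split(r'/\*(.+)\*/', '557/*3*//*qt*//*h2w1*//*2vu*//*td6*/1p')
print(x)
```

Matches to split on: at [3:36] → '/*3*//*qt*//*h2w1*//*2vu*//*td6*/'.
The group in the pattern means `split` returns the separators' captures alongside the pieces.

['557', '3*//*qt*//*h2w1*//*2vu*//*td6', '1p']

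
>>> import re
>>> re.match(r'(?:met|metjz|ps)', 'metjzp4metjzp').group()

Branches in `(...|...)` are attempted left-to-right; the first branch that allows the whole pattern to succeed is taken.
With `match`, the pattern is implicitly anchored at the beginning.
The match spans [0:3] → 'met'.

'met'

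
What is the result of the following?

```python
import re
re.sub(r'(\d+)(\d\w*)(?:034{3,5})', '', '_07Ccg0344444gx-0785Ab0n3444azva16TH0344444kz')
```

'_gx-kz'

This matches one or more of a digit (captured); then a digit, then zero or more of a word character (captured); then the literal '03', then 3 to 5 of the literal '4' (non-capturing group).
Matches: at [1:13] → '07Ccg0344444'; at [16:43] → '0785Ab0n3444azva16TH0344444'.
Every occurrence is swapped for ''.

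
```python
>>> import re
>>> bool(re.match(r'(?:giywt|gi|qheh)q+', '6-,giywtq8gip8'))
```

False

With `match`, the pattern is implicitly anchored at the beginning.
Here the pattern fails at index 0, so the call returns None, and `bool(None)` is False.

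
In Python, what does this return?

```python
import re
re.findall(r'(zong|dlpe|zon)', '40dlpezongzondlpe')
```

['dlpe', 'zong', 'zon', 'dlpe']

The regex engine tests alternatives in the order written; an earlier branch that matches wins even if a later one would match more.
Matches: at [2:6] match 'dlpe', group 1 = 'dlpe'; at [6:10] match 'zong', group 1 = 'zong'; at [10:13] match 'zon', group 1 = 'zon'; at [13:17] match 'dlpe', group 1 = 'dlpe'.
One capturing group, so `findall` returns just the captured substring from each match — 4 in all.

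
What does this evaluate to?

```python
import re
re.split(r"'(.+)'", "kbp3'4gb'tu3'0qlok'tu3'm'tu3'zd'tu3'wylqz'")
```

Matches to split on: at [4:42] → "'4gb'tu3'0qlok'tu3'm'tu3'zd'tu3'wylqz'".
`re.split` interleaves the captured-group text with the surrounding fragments.

['kbp3', "4gb'tu3'0qlok'tu3'm'tu3'zd'tu3'wylqz", '']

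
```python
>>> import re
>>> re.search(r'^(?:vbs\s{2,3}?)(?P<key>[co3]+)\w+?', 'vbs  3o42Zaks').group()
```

'vbs  3o4'

The match spans [0:8] → 'vbs  3o4'.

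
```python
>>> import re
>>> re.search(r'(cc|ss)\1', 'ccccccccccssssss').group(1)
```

The match spans [0:4] → 'cccc'.
Captured: group 1 = 'cc'.

'cc'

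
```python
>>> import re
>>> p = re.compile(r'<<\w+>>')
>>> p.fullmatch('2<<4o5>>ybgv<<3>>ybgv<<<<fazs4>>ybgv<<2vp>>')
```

`re.fullmatch` requires the pattern to consume the entire string.
Here the string isn't matched end-to-end, so the call returns None.

None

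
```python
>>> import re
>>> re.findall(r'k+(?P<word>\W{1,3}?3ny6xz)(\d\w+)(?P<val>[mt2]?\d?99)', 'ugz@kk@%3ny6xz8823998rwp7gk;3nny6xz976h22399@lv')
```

[('@%3ny6xz', '8823', '99')]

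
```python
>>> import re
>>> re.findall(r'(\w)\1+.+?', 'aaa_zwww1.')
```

The backreference `\1` re-matches whatever the first group consumed, character for character.
Walking the string: at [0:4] match 'aaa_', group 1 = 'a'; at [5:9] match 'www1', group 1 = 'w'.
One capturing group, so `findall` returns just the captured substring from each match — 2 in all.

['a', 'w']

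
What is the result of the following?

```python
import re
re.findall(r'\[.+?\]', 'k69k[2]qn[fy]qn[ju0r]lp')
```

['[2]', '[fy]', '[ju0r]']

With the lazy modifier that quantifier settles for the fewest repetitions that let the rest of the pattern succeed (the atoms after it are unaffected and can still be greedy).
Scanning left to right: at [4:7] → '[2]'; at [9:13] → '[fy]'; at [15:21] → '[ju0r]'.
No capturing groups, so `findall` returns the 3 full match strings.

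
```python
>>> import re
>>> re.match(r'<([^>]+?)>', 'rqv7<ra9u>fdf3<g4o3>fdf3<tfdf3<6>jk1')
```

None

With `match`, the pattern is implicitly anchored at the beginning.
Here the string doesn't start with a match, so the call returns None.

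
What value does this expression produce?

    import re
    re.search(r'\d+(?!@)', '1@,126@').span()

(3, 5)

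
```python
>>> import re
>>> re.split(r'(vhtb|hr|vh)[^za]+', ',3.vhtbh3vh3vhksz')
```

[',3.', 'vhtb', 'z']

The regex engine tests alternatives in the order written; an earlier branch that matches wins even if a later one would match more.
Matches to split on: at [3:16] → 'vhtbh3vh3vhks'.
Because the pattern has a capturing group, `split` also inserts each captured text between the pieces.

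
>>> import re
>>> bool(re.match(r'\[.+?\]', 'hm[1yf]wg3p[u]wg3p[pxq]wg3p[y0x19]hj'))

`re.match` only tries the pattern at the start of the string.
Here position 0 doesn't satisfy it, so the call returns None, and `bool(None)` is False.

False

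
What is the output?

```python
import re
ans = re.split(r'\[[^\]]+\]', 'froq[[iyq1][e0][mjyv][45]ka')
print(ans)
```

Matches to split on: at [4:11] → '[[iyq1]'; at [11:15] → '[e0]'; at [15:21] → '[mjyv]'; at [21:25] → '[45]'.
Each match becomes a cut point; 5 segments remain.

['froq', '', '', '', 'ka']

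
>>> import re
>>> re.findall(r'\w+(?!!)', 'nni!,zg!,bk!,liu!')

['nn', 'z', 'b', 'li']

The negative lookahead/lookbehind blocks any match where the forbidden context is present.
Walking the string: at [0:2] → 'nn'; at [5:6] → 'z'; at [9:10] → 'b'; at [13:15] → 'li'.
`findall` yields the raw match text (4 of them) because the pattern has no groups.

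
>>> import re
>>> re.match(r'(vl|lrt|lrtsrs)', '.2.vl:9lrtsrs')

`re.match` won't scan ahead — the pattern has to work from the very first character.
Here the pattern fails at index 0, so the call returns None.

None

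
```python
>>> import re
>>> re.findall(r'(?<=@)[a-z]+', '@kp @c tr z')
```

Lookahead/lookbehind check context without consuming it, so the matched span excludes the asserted characters.
Scanning left to right: at [1:3] → 'kp'; at [5:6] → 'c'.
No capturing groups, so `findall` returns the 2 full match strings.

['kp', 'c']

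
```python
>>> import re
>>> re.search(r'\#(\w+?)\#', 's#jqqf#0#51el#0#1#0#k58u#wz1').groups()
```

`re.search` scans for the first position where the pattern succeeds.
The match spans [1:7] → '#jqqf#'.
Captured: group 1 = 'jqqf'.

('jqqf',)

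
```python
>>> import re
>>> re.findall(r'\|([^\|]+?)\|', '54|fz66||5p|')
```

['fz66', '5p']

Matches: at [2:8] match '|fz66|', group 1 = 'fz66'; at [8:12] match '|5p|', group 1 = '5p'.
One capturing group, so `findall` returns just the captured substring from each match — 2 in all.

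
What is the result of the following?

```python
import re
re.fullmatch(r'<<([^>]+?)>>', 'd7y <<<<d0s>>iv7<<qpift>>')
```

None

`fullmatch` succeeds only if the pattern covers the string from start to end.
Here there's no way to consume every character, so the call returns None.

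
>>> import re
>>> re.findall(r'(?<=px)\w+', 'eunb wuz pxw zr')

['w']

Because the assertion is zero-width, the text it checks is not consumed and won't appear in the result.
Scanning left to right: at [11:12] → 'w'.
No capturing groups, so `findall` returns the 1 full match string.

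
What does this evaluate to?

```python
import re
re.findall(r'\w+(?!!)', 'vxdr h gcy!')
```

['vxdr', 'h', 'gc']

The negative lookaround is zero-width — it rules out positions where the adjacent text would match, without consuming anything.
`findall` yields the raw match text (3 of them) because the pattern has no groups.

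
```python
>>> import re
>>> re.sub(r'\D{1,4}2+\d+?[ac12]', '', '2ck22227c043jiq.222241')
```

Pattern: 1 to 4 of a non-digit, then one or more of the literal '2'; then one or more of a digit (lazy); then one of [ac12].
Matches: at [1:9] → 'ck22227c'; at [12:22] → 'jiq.222241'.
Every occurrence is swapped for ''.

'2043'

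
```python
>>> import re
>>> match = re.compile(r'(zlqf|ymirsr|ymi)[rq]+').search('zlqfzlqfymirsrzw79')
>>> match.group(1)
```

The match spans [8:12] → 'ymir'.
Captured: group 1 = 'ymi'.

'ymi'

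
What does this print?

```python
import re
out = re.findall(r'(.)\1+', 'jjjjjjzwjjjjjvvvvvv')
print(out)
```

['j', 'j', 'v']

After group 1 captures some text, `\1` only succeeds where that same text appears again.
With a single group, `findall` returns only what that group captured — 3 items.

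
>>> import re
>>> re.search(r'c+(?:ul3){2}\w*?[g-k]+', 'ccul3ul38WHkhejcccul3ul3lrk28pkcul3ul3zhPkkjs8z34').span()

(0, 13)

This matches one or more of a literal 'c', then the literal 'ul3' repeated 2 times, then zero or more of a word character (lazy); then one or more of a character in [g-k].
`search` walks the string left to right and returns the first match it finds.
The match spans [0:13] → 'ccul3ul38WHkh'.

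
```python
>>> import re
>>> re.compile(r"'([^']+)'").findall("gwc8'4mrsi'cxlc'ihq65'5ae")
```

One capturing group, so `findall` returns just the captured substring from each match — 2 in all.

['4mrsi', 'ihq65']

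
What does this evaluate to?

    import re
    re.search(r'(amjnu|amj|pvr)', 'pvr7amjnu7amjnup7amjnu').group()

'pvr'

The match spans [0:3] → 'pvr'.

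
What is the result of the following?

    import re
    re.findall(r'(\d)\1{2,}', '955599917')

['5', '9']

After group 1 captures some text, `\1` only succeeds where that same text appears again.
Because there's exactly one group, `findall` drops the full match and keeps group 1 from each hit.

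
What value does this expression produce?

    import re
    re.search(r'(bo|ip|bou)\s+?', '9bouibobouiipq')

Unlike `match`, `search` isn't anchored — it looks for the pattern anywhere in the string.
Here no position works, so the call returns None.

None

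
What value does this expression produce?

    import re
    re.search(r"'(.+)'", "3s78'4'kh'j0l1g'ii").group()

"'4'kh'j0l1g'"

The match spans [4:16] → "'4'kh'j0l1g'".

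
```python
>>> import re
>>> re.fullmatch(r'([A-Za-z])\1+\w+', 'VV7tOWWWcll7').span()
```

(0, 12)

`re.fullmatch` requires the pattern to consume the entire string.
The match spans [0:12] → 'VV7tOWWWcll7'.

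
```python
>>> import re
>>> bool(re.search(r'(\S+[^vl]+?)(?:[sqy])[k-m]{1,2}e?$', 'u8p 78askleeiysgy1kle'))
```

This matches one or more of a non-whitespace character, then one or more of any character except [vl] (lazy) (captured); then one of [sqy] (non-capturing group); then 1 to 2 of a character in [k-m], then optionally the literal 'e'; then anchored at the end.
`search` walks the string left to right and returns the first match it finds.
Here no position works, so the call returns None, and `bool(None)` is False.

False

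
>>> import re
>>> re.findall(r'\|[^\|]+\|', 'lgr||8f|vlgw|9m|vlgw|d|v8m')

['|8f|', '|9m|', '|d|']

No capturing groups, so `findall` returns the 3 full match strings.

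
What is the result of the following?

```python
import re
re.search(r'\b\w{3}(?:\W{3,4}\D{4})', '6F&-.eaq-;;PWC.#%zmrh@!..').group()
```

'eaq-;;PWC.'

Pattern: a word boundary (`\b`, zero-width); then exactly 3 of a word character; then 3 to 4 of a non-word character, then exactly 4 of a non-digit (non-capturing group).
Unlike `match`, `search` isn't anchored — it looks for the pattern anywhere in the string.
The match spans [5:15] → 'eaq-;;PWC.'.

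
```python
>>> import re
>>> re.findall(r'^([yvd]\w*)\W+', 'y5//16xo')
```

['y5']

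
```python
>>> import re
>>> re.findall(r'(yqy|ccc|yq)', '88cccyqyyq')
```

['ccc', 'yqy', 'yq']

Branches in `(...|...)` are attempted left-to-right; the first branch that allows the whole pattern to succeed is taken.
One capturing group, so `findall` returns just the captured substring from each match — 3 in all.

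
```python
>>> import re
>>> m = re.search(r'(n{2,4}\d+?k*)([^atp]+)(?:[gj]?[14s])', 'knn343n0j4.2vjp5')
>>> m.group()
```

'nn343n0j4'

This matches 2 to 4 of the literal 'n', then one or more of a digit (lazy), then zero or more of a literal 'k' (captured); then one or more of any character except [atp] (captured); then optionally one of [gj], then one of [14s] (non-capturing group).
`search` walks the string left to right and returns the first match it finds.
The match spans [1:10] → 'nn343n0j4'.
Captured: group 1 = 'nn3', group 2 = '43n0j'.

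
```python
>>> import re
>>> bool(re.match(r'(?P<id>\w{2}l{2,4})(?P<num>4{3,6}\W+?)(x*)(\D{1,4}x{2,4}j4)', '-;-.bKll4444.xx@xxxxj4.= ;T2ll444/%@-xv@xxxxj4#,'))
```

`re.match` only tries the pattern at the start of the string.
Here the string doesn't start with a match, so the call returns None, and `bool(None)` is False.

False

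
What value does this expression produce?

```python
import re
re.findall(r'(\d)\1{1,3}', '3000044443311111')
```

['0', '4', '3', '1']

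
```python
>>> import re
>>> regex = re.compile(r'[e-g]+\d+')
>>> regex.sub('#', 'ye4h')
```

'y#h'

This matches one or more of a character in [e-g]; then one or more of a digit.
Matches: at [1:3] → 'e4'.
`sub` substitutes '#' at each match site.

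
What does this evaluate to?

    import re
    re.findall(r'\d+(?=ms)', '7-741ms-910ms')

['741', '910']

The positive lookaround only admits positions where the adjacent text matches; those characters stay outside the span.
Since nothing is captured, `findall` lists the 2 matched substrings directly.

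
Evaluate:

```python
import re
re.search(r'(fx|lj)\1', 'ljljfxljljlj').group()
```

'ljlj'

The backreference `\1` re-matches whatever the first group consumed, character for character.
`re.search` scans for the first position where the pattern succeeds.
The match spans [0:4] → 'ljlj'.
Captured: group 1 = 'lj'.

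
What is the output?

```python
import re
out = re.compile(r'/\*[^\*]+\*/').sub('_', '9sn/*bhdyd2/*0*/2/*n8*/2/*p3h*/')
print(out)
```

Each match is replaced by '_'.

9sn/*bhdyd2_2_2_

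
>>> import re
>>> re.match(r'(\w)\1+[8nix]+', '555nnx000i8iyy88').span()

`re.match` only tries the pattern at the start of the string.
The match spans [0:6] → '555nnx'.

(0, 6)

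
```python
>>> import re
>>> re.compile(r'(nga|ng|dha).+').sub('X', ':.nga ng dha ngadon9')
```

Matches: at [2:20] → 'nga ng dha ngadon9'.
`sub` substitutes 'X' at each match site.

':.X'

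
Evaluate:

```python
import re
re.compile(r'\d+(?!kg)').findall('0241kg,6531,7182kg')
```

The negative lookahead/lookbehind blocks any match where the forbidden context is present.
Since nothing is captured, `findall` lists the 3 matched substrings directly.

['024', '6531', '718']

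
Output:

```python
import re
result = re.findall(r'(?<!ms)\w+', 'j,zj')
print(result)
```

`(?!…)`/`(?<!…)` only lets a position through if the neighbouring text does NOT match; no characters are consumed.
Matches: at [0:1] → 'j'; at [2:4] → 'zj'.
No capturing groups, so `findall` returns the 2 full match strings.

['j', 'zj']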